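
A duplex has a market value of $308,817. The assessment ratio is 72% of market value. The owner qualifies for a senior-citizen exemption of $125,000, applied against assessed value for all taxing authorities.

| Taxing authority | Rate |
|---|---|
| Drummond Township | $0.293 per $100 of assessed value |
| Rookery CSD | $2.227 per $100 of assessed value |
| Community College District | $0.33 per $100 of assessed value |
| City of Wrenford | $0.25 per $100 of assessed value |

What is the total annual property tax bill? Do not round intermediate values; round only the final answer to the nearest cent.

Assessed value = $308,817 × 0.72 = $222,348.24
Taxable value = $222,348.24 − $125,000 = $97,348.24
Drummond Township: $97,348.24 × 0.00293 = $285.2303432
Rookery CSD: $97,348.24 × 0.02227 = $2,167.9453048
Community College District: $97,348.24 × 0.0033 = $321.249192
City of Wrenford: $97,348.24 × 0.0025 = $243.3706
Total = $285.2303432 + $2,167.9453048 + $321.249192 + $243.3706 = $3,017.79544

$3,017.80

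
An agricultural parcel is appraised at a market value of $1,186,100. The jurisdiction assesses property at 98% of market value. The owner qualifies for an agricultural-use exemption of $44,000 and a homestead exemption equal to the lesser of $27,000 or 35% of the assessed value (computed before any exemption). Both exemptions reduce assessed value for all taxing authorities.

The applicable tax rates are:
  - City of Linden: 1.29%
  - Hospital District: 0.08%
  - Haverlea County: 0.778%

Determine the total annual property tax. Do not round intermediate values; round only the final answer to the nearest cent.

Assessed value = $1,186,100 × 0.98 = $1,162,378
Homestead exemption = min($27,000, 35% × $1,162,378) = min($27,000, $406,832.3) = $27,000 (dollar cap binds)
Taxable value = $1,162,378 − $44,000 − $27,000 = $1,091,378
City of Linden: $1,091,378 × 0.0129 = $14,078.7762
Hospital District: $1,091,378 × 0.0008 = $873.1024
Haverlea County: $1,091,378 × 0.00778 = $8,490.92084
Total = $23,442.79944

$23,442.80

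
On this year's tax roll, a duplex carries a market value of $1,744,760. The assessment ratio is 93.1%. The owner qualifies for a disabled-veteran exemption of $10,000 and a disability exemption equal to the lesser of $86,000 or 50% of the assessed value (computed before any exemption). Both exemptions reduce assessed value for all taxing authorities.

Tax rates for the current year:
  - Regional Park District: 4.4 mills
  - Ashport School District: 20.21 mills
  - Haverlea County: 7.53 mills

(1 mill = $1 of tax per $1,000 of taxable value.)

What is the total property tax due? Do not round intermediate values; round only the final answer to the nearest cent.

Assessed value = $1,744,760 × 0.931 = $1,624,371.56
Disability exemption = min($86,000, 50% × $1,624,371.56) = min($86,000, $812,185.78) = $86,000 (dollar cap binds)
Taxable value = $1,624,371.56 − $10,000 − $86,000 = $1,528,371.56
Regional Park District: $1,528,371.56 × 0.0044 = $6,724.834864
Ashport School District: $1,528,371.56 × 0.02021 = $30,888.3892276
Haverlea County: $1,528,371.56 × 0.00753 = $11,508.6378468
Total = $49,121.8619384

$49,121.86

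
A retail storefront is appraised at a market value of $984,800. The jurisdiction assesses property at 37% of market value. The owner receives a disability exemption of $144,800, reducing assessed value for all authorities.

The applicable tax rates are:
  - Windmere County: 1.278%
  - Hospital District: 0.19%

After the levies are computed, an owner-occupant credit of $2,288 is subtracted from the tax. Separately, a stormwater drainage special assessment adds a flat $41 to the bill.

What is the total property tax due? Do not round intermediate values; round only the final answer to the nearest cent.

Assessed value = $984,800 × 0.37 = $364,376
Taxable value = $364,376 − $144,800 = $219,576
Windmere County: $219,576 × 0.01278 = $2,806.18128
Hospital District: $219,576 × 0.0019 = $417.1944
Levies subtotal = $3,223.37568
After credit = $3,223.37568 − $2,288 = $935.37568
Total = $935.37568 + $41 = $976.37568

$976.38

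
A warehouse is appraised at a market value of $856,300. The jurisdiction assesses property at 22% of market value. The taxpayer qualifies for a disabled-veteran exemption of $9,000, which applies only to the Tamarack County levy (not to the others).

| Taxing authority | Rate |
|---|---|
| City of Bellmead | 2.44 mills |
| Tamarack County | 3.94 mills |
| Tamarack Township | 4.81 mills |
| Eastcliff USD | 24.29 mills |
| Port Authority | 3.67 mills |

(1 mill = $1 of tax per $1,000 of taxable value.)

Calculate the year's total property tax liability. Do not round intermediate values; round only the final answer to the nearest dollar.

$7,340

Assessed value = $856,300 × 0.22 = $188,386
City of Bellmead: $188,386 × 0.00244 = $459.66184
Tamarack County: ($188,386 − $9,000) × 0.00394 = $179,386 × 0.00394 = $706.78084
Tamarack Township: $188,386 × 0.00481 = $906.13666
Eastcliff USD: $188,386 × 0.02429 = $4,575.89594
Port Authority: $188,386 × 0.00367 = $691.37662
Total = $7,339.8519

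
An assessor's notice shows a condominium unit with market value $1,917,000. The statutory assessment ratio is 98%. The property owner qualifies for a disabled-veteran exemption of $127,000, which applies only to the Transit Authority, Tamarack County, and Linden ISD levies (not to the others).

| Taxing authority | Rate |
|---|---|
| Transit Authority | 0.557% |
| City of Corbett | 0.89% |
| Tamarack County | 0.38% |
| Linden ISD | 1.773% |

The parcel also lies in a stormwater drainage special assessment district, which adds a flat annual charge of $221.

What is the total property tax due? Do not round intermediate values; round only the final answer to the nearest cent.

Assessed value = $1,917,000 × 0.98 = $1,878,660
Transit Authority: ($1,878,660 − $127,000) × 0.00557 = $1,751,660 × 0.00557 = $9,756.7462
City of Corbett: $1,878,660 × 0.0089 = $16,720.074
Tamarack County: ($1,878,660 − $127,000) × 0.0038 = $1,751,660 × 0.0038 = $6,656.308
Linden ISD: ($1,878,660 − $127,000) × 0.01773 = $1,751,660 × 0.01773 = $31,056.9318
Levies subtotal = $64,190.06
Total = $64,190.06 + $221 = $64,411.06

$64,411.06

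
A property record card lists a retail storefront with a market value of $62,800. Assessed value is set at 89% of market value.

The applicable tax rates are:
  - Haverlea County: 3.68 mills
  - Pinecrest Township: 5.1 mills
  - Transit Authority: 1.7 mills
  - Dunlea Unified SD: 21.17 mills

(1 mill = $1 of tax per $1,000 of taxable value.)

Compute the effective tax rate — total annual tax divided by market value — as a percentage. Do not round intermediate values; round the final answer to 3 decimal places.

Assessed value = $62,800 × 0.89 = $55,892
Haverlea County: $55,892 × 0.00368 = $205.68256
Pinecrest Township: $55,892 × 0.0051 = $285.0492
Transit Authority: $55,892 × 0.0017 = $95.0164
Dunlea Unified SD: $55,892 × 0.02117 = $1,183.23364
Total tax = $1,768.9818
Effective rate = $1,768.9818 ÷ $62,800 = 2.817% of market value

2.817%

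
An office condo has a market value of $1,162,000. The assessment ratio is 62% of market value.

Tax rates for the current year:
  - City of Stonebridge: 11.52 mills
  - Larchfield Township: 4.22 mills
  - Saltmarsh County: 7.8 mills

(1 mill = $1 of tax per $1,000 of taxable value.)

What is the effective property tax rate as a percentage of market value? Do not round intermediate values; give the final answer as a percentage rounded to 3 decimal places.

1.459%

Assessed value = $1,162,000 × 0.62 = $720,440
City of Stonebridge: $720,440 × 0.01152 = $8,299.4688
Larchfield Township: $720,440 × 0.00422 = $3,040.2568
Saltmarsh County: $720,440 × 0.0078 = $5,619.432
Total tax = $16,959.1576
Effective rate = $16,959.1576 ÷ $1,162,000 = 1.459% of market value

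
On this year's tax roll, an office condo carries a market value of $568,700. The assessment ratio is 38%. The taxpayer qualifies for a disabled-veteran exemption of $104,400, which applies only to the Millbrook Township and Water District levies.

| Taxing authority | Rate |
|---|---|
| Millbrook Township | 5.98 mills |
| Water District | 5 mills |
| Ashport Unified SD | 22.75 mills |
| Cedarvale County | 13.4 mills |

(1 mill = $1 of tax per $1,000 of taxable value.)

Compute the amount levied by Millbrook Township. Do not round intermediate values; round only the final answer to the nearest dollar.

$668

Assessed value = $568,700 × 0.38 = $216,106
Millbrook Township taxable value = $216,106 − $104,400 = $111,706
Millbrook Township levy = $111,706 × 0.00598 = $668.00188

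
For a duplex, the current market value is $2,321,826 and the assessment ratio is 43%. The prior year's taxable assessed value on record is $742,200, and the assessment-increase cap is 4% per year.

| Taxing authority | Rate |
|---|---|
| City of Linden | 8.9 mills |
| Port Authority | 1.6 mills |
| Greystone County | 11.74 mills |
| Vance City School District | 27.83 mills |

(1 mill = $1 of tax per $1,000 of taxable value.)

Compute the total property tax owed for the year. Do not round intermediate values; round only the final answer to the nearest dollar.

$38,648

Uncapped assessed value = $2,321,826 × 0.43 = $998,385.18
Cap limit = $742,200 × 1.04 = $771,888
Taxable assessed value = min($998,385.18, $771,888) = $771,888 (cap binds)
City of Linden: $771,888 × 0.0089 = $6,869.8032
Port Authority: $771,888 × 0.0016 = $1,235.0208
Greystone County: $771,888 × 0.01174 = $9,061.96512
Vance City School District: $771,888 × 0.02783 = $21,481.64304
Total = $38,648.43216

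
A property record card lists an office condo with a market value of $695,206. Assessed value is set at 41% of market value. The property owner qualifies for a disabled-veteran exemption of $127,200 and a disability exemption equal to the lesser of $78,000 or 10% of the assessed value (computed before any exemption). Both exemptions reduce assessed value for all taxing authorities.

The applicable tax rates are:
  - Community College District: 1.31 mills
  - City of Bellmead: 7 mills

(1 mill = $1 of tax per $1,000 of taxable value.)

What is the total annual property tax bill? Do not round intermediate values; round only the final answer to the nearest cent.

$1,074.74

Assessed value = $695,206 × 0.41 = $285,034.46
Disability exemption = min($78,000, 10% × $285,034.46) = min($78,000, $28,503.446) = $28,503.446 (percentage binds)
Taxable value = $285,034.46 − $127,200 − $28,503.446 = $129,331.014
Community College District: $129,331.014 × 0.00131 = $169.42362834
City of Bellmead: $129,331.014 × 0.007 = $905.317098
Total = $1,074.74072634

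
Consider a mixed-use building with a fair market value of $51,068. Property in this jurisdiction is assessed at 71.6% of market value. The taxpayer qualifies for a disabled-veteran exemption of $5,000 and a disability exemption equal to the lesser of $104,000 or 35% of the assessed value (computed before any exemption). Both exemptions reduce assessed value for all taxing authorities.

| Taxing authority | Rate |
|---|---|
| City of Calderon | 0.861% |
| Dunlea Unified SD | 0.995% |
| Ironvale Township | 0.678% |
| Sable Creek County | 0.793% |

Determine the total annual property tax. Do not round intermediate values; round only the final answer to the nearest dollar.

$624

Assessed value = $51,068 × 0.716 = $36,564.688
Disability exemption = min($104,000, 35% × $36,564.688) = min($104,000, $12,797.6408) = $12,797.6408 (percentage binds)
Taxable value = $36,564.688 − $5,000 − $12,797.6408 = $18,767.0472
City of Calderon: $18,767.0472 × 0.00861 = $161.584276392
Dunlea Unified SD: $18,767.0472 × 0.00995 = $186.73211964
Ironvale Township: $18,767.0472 × 0.00678 = $127.240580016
Sable Creek County: $18,767.0472 × 0.00793 = $148.822684296
Total = $624.379660344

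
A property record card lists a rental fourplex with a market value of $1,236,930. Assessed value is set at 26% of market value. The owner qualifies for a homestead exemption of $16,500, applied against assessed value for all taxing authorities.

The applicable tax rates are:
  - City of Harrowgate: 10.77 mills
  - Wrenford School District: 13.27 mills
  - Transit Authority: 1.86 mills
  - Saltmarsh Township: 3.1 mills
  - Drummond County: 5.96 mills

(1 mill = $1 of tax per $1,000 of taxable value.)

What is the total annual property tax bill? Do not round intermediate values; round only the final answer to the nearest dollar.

$10,666

Assessed value = $1,236,930 × 0.26 = $321,601.8
Taxable value = $321,601.8 − $16,500 = $305,101.8
City of Harrowgate: $305,101.8 × 0.01077 = $3,285.946386
Wrenford School District: $305,101.8 × 0.01327 = $4,048.700886
Transit Authority: $305,101.8 × 0.00186 = $567.489348
Saltmarsh Township: $305,101.8 × 0.0031 = $945.81558
Drummond County: $305,101.8 × 0.00596 = $1,818.406728
Total = $3,285.946386 + $4,048.700886 + $567.489348 + $945.81558 + $1,818.406728 = $10,666.358928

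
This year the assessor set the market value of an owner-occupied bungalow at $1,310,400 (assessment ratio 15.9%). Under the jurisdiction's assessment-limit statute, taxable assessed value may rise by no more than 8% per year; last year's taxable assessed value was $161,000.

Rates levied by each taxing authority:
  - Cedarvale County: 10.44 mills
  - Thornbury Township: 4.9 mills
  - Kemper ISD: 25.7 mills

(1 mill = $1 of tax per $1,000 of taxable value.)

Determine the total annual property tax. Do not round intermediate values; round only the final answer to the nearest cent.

Uncapped assessed value = $1,310,400 × 0.159 = $208,353.6
Cap limit = $161,000 × 1.08 = $173,880
Taxable assessed value = min($208,353.6, $173,880) = $173,880 (cap binds)
Cedarvale County: $173,880 × 0.01044 = $1,815.3072
Thornbury Township: $173,880 × 0.0049 = $852.012
Kemper ISD: $173,880 × 0.0257 = $4,468.716
Total = $7,136.0352

$7,136.04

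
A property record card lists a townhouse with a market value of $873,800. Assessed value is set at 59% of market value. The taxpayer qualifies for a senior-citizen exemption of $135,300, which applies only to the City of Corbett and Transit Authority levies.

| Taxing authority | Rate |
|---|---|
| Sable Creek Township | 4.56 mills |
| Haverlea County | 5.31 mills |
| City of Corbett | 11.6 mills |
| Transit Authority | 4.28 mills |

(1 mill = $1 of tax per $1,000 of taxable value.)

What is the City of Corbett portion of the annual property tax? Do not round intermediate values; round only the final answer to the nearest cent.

$4,410.81

Assessed value = $873,800 × 0.59 = $515,542
City of Corbett taxable value = $515,542 − $135,300 = $380,242
City of Corbett levy = $380,242 × 0.0116 = $4,410.8072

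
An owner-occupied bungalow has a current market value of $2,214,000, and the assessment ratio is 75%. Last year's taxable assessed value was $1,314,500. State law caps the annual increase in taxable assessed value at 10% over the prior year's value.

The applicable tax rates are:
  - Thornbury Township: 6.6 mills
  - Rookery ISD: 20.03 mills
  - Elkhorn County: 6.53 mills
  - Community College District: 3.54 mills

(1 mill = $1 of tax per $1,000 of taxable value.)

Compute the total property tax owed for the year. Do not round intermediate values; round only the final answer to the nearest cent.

$53,066.37

Uncapped assessed value = $2,214,000 × 0.75 = $1,660,500
Cap limit = $1,314,500 × 1.1 = $1,445,950
Taxable assessed value = min($1,660,500, $1,445,950) = $1,445,950 (cap binds)
Thornbury Township: $1,445,950 × 0.0066 = $9,543.27
Rookery ISD: $1,445,950 × 0.02003 = $28,962.3785
Elkhorn County: $1,445,950 × 0.00653 = $9,442.0535
Community College District: $1,445,950 × 0.00354 = $5,118.663
Total = $53,066.365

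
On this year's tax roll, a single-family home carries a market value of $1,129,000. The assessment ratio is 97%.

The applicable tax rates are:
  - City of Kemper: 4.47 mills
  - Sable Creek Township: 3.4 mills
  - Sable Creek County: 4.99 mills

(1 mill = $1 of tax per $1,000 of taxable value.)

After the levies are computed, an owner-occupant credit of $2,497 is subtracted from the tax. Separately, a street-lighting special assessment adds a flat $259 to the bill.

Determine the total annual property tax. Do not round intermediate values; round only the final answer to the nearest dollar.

Assessed value = $1,129,000 × 0.97 = $1,095,130
City of Kemper: $1,095,130 × 0.00447 = $4,895.2311
Sable Creek Township: $1,095,130 × 0.0034 = $3,723.442
Sable Creek County: $1,095,130 × 0.00499 = $5,464.6987
Levies subtotal = $14,083.3718
After credit = $14,083.3718 − $2,497 = $11,586.3718
Total = $11,586.3718 + $259 = $11,845.3718

$11,845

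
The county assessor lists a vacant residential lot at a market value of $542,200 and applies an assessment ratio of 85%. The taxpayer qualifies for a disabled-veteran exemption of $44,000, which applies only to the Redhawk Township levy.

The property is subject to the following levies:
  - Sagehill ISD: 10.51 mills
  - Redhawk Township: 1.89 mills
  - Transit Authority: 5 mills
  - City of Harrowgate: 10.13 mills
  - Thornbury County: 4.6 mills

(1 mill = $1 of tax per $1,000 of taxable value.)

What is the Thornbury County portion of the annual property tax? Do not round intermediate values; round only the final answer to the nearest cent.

Assessed value = $542,200 × 0.85 = $460,870
Thornbury County taxable value = $460,870 (exemption does not apply)
Thornbury County levy = $460,870 × 0.0046 = $2,120.002

$2,120.00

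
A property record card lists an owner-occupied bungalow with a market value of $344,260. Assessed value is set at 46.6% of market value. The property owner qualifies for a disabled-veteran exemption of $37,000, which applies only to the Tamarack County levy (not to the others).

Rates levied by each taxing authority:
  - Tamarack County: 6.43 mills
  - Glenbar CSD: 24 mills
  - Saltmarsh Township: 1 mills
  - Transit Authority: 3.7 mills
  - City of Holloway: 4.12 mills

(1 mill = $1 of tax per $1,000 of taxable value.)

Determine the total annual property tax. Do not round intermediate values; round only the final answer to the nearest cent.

$6,058.78

Assessed value = $344,260 × 0.466 = $160,425.16
Tamarack County: ($160,425.16 − $37,000) × 0.00643 = $123,425.16 × 0.00643 = $793.6237788
Glenbar CSD: $160,425.16 × 0.024 = $3,850.20384
Saltmarsh Township: $160,425.16 × 0.001 = $160.42516
Transit Authority: $160,425.16 × 0.0037 = $593.573092
City of Holloway: $160,425.16 × 0.00412 = $660.9516592
Total = $6,058.77753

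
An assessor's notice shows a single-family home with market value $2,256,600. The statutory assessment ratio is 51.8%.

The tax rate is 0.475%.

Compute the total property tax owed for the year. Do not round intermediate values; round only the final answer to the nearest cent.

$5,552.36

Assessed value = $2,256,600 × 0.518 = $1,168,918.8
Tax = $1,168,918.8 × 0.00475 = $5,552.3643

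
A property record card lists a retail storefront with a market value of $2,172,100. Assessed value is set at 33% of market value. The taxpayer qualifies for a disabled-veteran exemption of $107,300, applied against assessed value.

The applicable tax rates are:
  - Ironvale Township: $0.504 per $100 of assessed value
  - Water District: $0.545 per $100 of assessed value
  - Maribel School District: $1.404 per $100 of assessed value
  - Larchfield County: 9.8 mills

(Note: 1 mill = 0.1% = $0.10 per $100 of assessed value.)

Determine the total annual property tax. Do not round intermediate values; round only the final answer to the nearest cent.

Assessed value = $2,172,100 × 0.33 = $716,793
Taxable value = $716,793 − $107,300 = $609,493
Ironvale Township: $609,493 × 0.00504 = $3,071.84472
Water District: $609,493 × 0.00545 = $3,321.73685
Maribel School District: $609,493 × 0.01404 = $8,557.28172
Larchfield County: $609,493 × 0.0098 = $5,973.0314
Total = $20,923.89469

$20,923.89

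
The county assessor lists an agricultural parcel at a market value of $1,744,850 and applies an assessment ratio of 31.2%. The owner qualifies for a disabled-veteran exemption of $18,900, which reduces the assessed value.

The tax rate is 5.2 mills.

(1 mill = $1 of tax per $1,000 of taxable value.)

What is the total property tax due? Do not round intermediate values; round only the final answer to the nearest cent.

$2,732.56

Assessed value = $1,744,850 × 0.312 = $544,393.2
Taxable value = $544,393.2 − $18,900 = $525,493.2
Tax = $525,493.2 × 0.0052 = $2,732.56464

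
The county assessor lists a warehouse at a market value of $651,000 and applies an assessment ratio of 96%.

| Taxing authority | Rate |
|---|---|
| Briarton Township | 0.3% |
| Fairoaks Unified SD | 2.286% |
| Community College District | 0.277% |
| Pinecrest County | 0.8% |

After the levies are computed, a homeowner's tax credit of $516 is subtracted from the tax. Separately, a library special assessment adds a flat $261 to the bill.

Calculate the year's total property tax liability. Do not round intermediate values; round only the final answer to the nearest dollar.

Assessed value = $651,000 × 0.96 = $624,960
Briarton Township: $624,960 × 0.003 = $1,874.88
Fairoaks Unified SD: $624,960 × 0.02286 = $14,286.5856
Community College District: $624,960 × 0.00277 = $1,731.1392
Pinecrest County: $624,960 × 0.008 = $4,999.68
Levies subtotal = $22,892.2848
After credit = $22,892.2848 − $516 = $22,376.2848
Total = $22,376.2848 + $261 = $22,637.2848

$22,637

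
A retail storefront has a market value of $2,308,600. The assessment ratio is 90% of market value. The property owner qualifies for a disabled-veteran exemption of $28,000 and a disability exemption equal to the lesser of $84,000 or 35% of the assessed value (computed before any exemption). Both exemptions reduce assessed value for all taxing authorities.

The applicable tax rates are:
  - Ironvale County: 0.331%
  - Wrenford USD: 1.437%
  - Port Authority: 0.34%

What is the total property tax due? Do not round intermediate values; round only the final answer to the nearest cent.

Assessed value = $2,308,600 × 0.9 = $2,077,740
Disability exemption = min($84,000, 35% × $2,077,740) = min($84,000, $727,209) = $84,000 (dollar cap binds)
Taxable value = $2,077,740 − $28,000 − $84,000 = $1,965,740
Ironvale County: $1,965,740 × 0.00331 = $6,506.5994
Wrenford USD: $1,965,740 × 0.01437 = $28,247.6838
Port Authority: $1,965,740 × 0.0034 = $6,683.516
Total = $41,437.7992

$41,437.80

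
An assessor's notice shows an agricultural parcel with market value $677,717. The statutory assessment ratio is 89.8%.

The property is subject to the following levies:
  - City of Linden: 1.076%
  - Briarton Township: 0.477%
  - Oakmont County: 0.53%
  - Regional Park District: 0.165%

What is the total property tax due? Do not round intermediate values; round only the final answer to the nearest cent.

$13,681.10

Assessed value = $677,717 × 0.898 = $608,589.866
City of Linden: $608,589.866 × 0.01076 = $6,548.42695816
Briarton Township: $608,589.866 × 0.00477 = $2,902.97366082
Oakmont County: $608,589.866 × 0.0053 = $3,225.5262898
Regional Park District: $608,589.866 × 0.00165 = $1,004.1732789
Total = $6,548.42695816 + $2,902.97366082 + $3,225.5262898 + $1,004.1732789 = $13,681.10018768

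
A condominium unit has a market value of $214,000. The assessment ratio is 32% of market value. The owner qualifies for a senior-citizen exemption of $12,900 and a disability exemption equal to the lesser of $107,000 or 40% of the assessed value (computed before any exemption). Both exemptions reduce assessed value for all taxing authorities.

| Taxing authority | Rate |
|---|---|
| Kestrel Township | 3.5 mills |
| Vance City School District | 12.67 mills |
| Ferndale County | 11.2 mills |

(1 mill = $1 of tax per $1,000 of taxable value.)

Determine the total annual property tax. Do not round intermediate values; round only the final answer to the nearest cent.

$771.51

Assessed value = $214,000 × 0.32 = $68,480
Disability exemption = min($107,000, 40% × $68,480) = min($107,000, $27,392) = $27,392 (percentage binds)
Taxable value = $68,480 − $12,900 − $27,392 = $28,188
Kestrel Township: $28,188 × 0.0035 = $98.658
Vance City School District: $28,188 × 0.01267 = $357.14196
Ferndale County: $28,188 × 0.0112 = $315.7056
Total = $771.50556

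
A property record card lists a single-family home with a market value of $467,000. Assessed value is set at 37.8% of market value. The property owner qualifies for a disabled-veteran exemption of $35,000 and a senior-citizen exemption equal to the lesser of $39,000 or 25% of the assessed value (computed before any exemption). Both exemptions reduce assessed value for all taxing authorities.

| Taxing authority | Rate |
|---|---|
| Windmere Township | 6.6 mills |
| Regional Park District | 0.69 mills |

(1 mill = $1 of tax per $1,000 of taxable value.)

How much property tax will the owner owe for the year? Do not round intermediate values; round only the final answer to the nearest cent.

Assessed value = $467,000 × 0.378 = $176,526
Senior-citizen exemption = min($39,000, 25% × $176,526) = min($39,000, $44,131.5) = $39,000 (dollar cap binds)
Taxable value = $176,526 − $35,000 − $39,000 = $102,526
Windmere Township: $102,526 × 0.0066 = $676.6716
Regional Park District: $102,526 × 0.00069 = $70.74294
Total = $747.41454

$747.41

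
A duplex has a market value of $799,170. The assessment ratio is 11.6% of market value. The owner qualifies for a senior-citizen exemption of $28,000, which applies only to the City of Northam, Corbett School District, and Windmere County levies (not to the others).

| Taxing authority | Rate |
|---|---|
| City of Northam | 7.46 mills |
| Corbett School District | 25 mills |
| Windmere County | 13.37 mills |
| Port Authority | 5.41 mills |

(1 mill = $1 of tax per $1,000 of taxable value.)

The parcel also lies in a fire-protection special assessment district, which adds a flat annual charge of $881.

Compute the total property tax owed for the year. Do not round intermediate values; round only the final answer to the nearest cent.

Assessed value = $799,170 × 0.116 = $92,703.72
City of Northam: ($92,703.72 − $28,000) × 0.00746 = $64,703.72 × 0.00746 = $482.6897512
Corbett School District: ($92,703.72 − $28,000) × 0.025 = $64,703.72 × 0.025 = $1,617.593
Windmere County: ($92,703.72 − $28,000) × 0.01337 = $64,703.72 × 0.01337 = $865.0887364
Port Authority: $92,703.72 × 0.00541 = $501.5271252
Levies subtotal = $3,466.8986128
Total = $3,466.8986128 + $881 = $4,347.8986128

$4,347.90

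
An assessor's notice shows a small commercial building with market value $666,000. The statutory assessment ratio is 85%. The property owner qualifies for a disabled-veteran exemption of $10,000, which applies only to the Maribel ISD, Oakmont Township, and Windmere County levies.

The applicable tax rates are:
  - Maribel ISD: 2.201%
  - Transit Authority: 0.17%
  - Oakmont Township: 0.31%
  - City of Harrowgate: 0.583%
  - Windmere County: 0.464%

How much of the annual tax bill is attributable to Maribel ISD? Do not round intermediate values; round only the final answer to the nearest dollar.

$12,240

Assessed value = $666,000 × 0.85 = $566,100
Maribel ISD taxable value = $566,100 − $10,000 = $556,100
Maribel ISD levy = $556,100 × 0.02201 = $12,239.761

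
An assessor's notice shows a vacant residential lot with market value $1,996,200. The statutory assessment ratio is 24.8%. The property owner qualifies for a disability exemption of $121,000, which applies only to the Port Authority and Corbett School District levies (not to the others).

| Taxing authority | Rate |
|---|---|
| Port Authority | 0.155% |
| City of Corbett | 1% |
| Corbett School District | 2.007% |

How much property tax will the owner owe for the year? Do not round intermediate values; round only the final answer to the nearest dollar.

Assessed value = $1,996,200 × 0.248 = $495,057.6
Port Authority: ($495,057.6 − $121,000) × 0.00155 = $374,057.6 × 0.00155 = $579.78928
City of Corbett: $495,057.6 × 0.01 = $4,950.576
Corbett School District: ($495,057.6 − $121,000) × 0.02007 = $374,057.6 × 0.02007 = $7,507.336032
Total = $13,037.701312

$13,038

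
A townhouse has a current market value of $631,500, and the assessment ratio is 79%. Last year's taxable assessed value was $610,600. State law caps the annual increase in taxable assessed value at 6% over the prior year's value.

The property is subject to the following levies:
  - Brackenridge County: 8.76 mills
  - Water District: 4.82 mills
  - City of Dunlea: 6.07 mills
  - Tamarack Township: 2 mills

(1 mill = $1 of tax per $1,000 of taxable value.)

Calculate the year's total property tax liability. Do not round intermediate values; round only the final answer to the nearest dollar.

$10,801

Uncapped assessed value = $631,500 × 0.79 = $498,885
Cap limit = $610,600 × 1.06 = $647,236
Taxable assessed value = min($498,885, $647,236) = $498,885 (cap does not bind)
Brackenridge County: $498,885 × 0.00876 = $4,370.2326
Water District: $498,885 × 0.00482 = $2,404.6257
City of Dunlea: $498,885 × 0.00607 = $3,028.23195
Tamarack Township: $498,885 × 0.002 = $997.77
Total = $10,800.86025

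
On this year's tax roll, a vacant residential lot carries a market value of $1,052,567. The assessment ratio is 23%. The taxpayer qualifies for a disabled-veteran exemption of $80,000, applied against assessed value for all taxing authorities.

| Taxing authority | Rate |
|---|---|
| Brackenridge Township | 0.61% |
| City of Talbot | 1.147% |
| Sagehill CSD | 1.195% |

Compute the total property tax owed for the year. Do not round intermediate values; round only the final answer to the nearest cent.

$4,784.91

Assessed value = $1,052,567 × 0.23 = $242,090.41
Taxable value = $242,090.41 − $80,000 = $162,090.41
Brackenridge Township: $162,090.41 × 0.0061 = $988.751501
City of Talbot: $162,090.41 × 0.01147 = $1,859.1770027
Sagehill CSD: $162,090.41 × 0.01195 = $1,936.9803995
Total = $988.751501 + $1,859.1770027 + $1,936.9803995 = $4,784.9089032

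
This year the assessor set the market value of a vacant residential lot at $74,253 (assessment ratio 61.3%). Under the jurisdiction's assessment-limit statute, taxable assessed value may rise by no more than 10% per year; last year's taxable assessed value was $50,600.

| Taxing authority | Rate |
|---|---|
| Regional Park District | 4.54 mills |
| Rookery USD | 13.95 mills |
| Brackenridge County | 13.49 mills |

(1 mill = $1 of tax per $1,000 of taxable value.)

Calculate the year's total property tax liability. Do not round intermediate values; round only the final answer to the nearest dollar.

Uncapped assessed value = $74,253 × 0.613 = $45,517.089
Cap limit = $50,600 × 1.1 = $55,660
Taxable assessed value = min($45,517.089, $55,660) = $45,517.089 (cap does not bind)
Regional Park District: $45,517.089 × 0.00454 = $206.64758406
Rookery USD: $45,517.089 × 0.01395 = $634.96339155
Brackenridge County: $45,517.089 × 0.01349 = $614.02553061
Total = $1,455.63650622

$1,456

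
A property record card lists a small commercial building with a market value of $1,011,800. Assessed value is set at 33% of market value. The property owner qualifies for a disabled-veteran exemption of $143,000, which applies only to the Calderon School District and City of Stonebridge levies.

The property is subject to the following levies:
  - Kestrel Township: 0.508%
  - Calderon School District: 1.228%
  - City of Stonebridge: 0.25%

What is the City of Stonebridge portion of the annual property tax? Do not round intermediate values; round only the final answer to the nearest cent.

$477.24

Assessed value = $1,011,800 × 0.33 = $333,894
City of Stonebridge taxable value = $333,894 − $143,000 = $190,894
City of Stonebridge levy = $190,894 × 0.0025 = $477.235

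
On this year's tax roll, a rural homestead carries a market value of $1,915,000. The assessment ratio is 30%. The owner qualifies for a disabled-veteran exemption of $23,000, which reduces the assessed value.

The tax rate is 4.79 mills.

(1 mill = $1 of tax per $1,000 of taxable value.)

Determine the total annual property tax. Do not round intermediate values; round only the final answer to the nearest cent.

$2,641.69

Assessed value = $1,915,000 × 0.3 = $574,500
Taxable value = $574,500 − $23,000 = $551,500
Tax = $551,500 × 0.00479 = $2,641.685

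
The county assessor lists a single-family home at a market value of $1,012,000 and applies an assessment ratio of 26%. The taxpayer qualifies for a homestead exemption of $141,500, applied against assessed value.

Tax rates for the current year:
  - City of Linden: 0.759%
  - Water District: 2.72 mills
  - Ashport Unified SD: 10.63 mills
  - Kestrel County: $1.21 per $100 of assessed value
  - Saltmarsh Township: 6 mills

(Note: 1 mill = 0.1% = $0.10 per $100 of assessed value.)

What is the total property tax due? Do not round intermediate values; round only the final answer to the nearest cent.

Assessed value = $1,012,000 × 0.26 = $263,120
Taxable value = $263,120 − $141,500 = $121,620
City of Linden: $121,620 × 0.00759 = $923.0958
Water District: $121,620 × 0.00272 = $330.8064
Ashport Unified SD: $121,620 × 0.01063 = $1,292.8206
Kestrel County: $121,620 × 0.0121 = $1,471.602
Saltmarsh Township: $121,620 × 0.006 = $729.72
Total = $4,748.0448

$4,748.04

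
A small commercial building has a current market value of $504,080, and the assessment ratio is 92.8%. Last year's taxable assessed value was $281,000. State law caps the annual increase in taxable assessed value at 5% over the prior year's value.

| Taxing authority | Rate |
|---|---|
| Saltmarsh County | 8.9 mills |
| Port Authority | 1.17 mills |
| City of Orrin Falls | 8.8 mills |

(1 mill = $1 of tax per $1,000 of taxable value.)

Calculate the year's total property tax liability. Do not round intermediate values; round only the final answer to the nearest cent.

$5,567.59

Uncapped assessed value = $504,080 × 0.928 = $467,786.24
Cap limit = $281,000 × 1.05 = $295,050
Taxable assessed value = min($467,786.24, $295,050) = $295,050 (cap binds)
Saltmarsh County: $295,050 × 0.0089 = $2,625.945
Port Authority: $295,050 × 0.00117 = $345.2085
City of Orrin Falls: $295,050 × 0.0088 = $2,596.44
Total = $5,567.5935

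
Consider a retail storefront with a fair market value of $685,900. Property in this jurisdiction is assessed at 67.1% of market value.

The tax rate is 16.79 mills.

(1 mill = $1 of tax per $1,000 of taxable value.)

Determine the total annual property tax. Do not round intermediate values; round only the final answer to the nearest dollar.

Assessed value = $685,900 × 0.671 = $460,238.9
Tax = $460,238.9 × 0.01679 = $7,727.411131

$7,727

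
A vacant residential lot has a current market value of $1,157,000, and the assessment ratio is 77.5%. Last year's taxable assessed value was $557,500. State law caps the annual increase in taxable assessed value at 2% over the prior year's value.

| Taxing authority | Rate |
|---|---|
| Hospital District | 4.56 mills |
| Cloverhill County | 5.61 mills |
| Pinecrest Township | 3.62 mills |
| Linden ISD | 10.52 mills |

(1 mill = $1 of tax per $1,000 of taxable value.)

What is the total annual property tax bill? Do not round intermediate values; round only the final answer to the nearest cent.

$13,823.88

Uncapped assessed value = $1,157,000 × 0.775 = $896,675
Cap limit = $557,500 × 1.02 = $568,650
Taxable assessed value = min($896,675, $568,650) = $568,650 (cap binds)
Hospital District: $568,650 × 0.00456 = $2,593.044
Cloverhill County: $568,650 × 0.00561 = $3,190.1265
Pinecrest Township: $568,650 × 0.00362 = $2,058.513
Linden ISD: $568,650 × 0.01052 = $5,982.198
Total = $13,823.8815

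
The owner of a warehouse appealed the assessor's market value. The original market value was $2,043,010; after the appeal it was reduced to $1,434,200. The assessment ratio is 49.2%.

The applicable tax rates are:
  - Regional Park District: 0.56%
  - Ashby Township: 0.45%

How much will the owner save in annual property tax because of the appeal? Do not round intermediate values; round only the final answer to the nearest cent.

Old assessed value = $2,043,010 × 0.492 = $1,005,160.92
New assessed value = $1,434,200 × 0.492 = $705,626.4
Combined rate = 0.0056 + 0.0045 = 0.0101
Old tax = $1,005,160.92 × 0.0101 = $10,152.125292
New tax = $705,626.4 × 0.0101 = $7,126.82664
Reduction = $10,152.125292 − $7,126.82664 = $3,025.298652

$3,025.30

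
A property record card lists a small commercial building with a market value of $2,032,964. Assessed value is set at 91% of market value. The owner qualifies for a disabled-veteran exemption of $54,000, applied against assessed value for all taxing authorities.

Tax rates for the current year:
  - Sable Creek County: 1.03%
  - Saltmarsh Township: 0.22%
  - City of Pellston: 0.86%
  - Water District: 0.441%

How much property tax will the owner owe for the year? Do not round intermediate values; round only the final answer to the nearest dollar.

$45,816

Assessed value = $2,032,964 × 0.91 = $1,849,997.24
Taxable value = $1,849,997.24 − $54,000 = $1,795,997.24
Sable Creek County: $1,795,997.24 × 0.0103 = $18,498.771572
Saltmarsh Township: $1,795,997.24 × 0.0022 = $3,951.193928
City of Pellston: $1,795,997.24 × 0.0086 = $15,445.576264
Water District: $1,795,997.24 × 0.00441 = $7,920.3478284
Total = $18,498.771572 + $3,951.193928 + $15,445.576264 + $7,920.3478284 = $45,815.8895924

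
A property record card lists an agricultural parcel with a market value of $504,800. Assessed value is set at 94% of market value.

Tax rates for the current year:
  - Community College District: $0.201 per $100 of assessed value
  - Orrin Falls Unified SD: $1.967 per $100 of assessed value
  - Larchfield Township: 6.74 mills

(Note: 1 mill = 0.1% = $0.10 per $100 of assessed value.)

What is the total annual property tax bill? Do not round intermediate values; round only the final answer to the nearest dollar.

Assessed value = $504,800 × 0.94 = $474,512
Community College District: $474,512 × 0.00201 = $953.76912
Orrin Falls Unified SD: $474,512 × 0.01967 = $9,333.65104
Larchfield Township: $474,512 × 0.00674 = $3,198.21088
Total = $13,485.63104

$13,486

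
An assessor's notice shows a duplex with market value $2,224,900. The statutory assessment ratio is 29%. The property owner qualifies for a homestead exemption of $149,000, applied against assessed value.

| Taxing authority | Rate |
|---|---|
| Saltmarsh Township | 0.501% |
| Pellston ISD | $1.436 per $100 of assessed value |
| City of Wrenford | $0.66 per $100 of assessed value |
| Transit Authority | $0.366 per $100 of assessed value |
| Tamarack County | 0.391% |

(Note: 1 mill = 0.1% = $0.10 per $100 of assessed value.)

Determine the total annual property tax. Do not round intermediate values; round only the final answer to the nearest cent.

Assessed value = $2,224,900 × 0.29 = $645,221
Taxable value = $645,221 − $149,000 = $496,221
Saltmarsh Township: $496,221 × 0.00501 = $2,486.06721
Pellston ISD: $496,221 × 0.01436 = $7,125.73356
City of Wrenford: $496,221 × 0.0066 = $3,275.0586
Transit Authority: $496,221 × 0.00366 = $1,816.16886
Tamarack County: $496,221 × 0.00391 = $1,940.22411
Total = $16,643.25234

$16,643.25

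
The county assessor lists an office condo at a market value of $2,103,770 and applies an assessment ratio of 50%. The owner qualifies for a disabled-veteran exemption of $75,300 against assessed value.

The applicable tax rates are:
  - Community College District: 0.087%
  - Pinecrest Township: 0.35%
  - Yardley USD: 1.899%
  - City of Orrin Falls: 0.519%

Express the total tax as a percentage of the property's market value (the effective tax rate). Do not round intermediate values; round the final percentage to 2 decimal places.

Assessed value = $2,103,770 × 0.5 = $1,051,885
Taxable value = $1,051,885 − $75,300 = $976,585
Community College District: $976,585 × 0.00087 = $849.62895
Pinecrest Township: $976,585 × 0.0035 = $3,418.0475
Yardley USD: $976,585 × 0.01899 = $18,545.34915
City of Orrin Falls: $976,585 × 0.00519 = $5,068.47615
Total tax = $27,881.50175
Effective rate = $27,881.50175 ÷ $2,103,770 = 1.33% of market value

1.33%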